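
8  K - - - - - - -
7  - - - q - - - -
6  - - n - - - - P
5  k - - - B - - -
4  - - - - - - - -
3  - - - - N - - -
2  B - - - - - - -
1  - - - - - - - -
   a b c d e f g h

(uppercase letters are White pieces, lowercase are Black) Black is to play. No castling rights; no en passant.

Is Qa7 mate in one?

After Qa7: white king on a8; in check: yes, from the black queen on a7.
King squares — a7: attacked by Nc6; b7: attacked by Qa7; b8: attacked by Nc6.
White has no legal moves → checkmate.

yes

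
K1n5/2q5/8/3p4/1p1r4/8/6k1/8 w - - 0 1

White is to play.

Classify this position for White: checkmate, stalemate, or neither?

White to move; white king on a8.
In check: no.
King squares — a7: attacked by Qc7; b7: attacked by Qc7; b8: attacked by Qc7.
Legal moves for White: none.
Not in check and no legal moves → stalemate.

stalemate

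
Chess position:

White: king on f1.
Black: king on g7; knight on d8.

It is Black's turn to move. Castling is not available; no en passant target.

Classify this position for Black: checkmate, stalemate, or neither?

neither

Black to move; black king on g7.
In check: no.
Legal moves for Black: Nf7, Nb7, Ne6, Nc6, Kh8, Kg8, Kf8, Kh7, Kf7, Kh6, Kg6, Kf6.
Black has 12 legal moves and is not in check → neither.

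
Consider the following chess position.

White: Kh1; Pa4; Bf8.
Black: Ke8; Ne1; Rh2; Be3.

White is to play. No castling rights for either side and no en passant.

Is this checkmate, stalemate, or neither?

neither

White to move; white king on h1.
In check: yes, from the black rook on h2.
King squares — g1: attacked by Be3; g2: attacked by Ne1; h2: available.
Legal moves for White: Kxh2.
White is in check but has 1 legal move → neither.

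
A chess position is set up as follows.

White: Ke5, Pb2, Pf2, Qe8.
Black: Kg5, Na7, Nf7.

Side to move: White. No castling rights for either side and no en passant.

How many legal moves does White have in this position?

5

White to move; king on e5.
In check: yes, from the black knight on f7.
Legal moves: Ke6, Kd5, Ke4, Kd4, Qxf7.
Count: 5.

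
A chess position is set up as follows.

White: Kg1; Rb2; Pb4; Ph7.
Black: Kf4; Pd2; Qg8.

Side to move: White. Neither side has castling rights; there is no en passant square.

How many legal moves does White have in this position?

White to move; king on g1.
In check: yes, from the black queen on g8.
Legal moves: Kh2, Kf2, Kh1, Kf1, hxg8=Q, hxg8=R, hxg8=B, hxg8=N.
Count: 8.

8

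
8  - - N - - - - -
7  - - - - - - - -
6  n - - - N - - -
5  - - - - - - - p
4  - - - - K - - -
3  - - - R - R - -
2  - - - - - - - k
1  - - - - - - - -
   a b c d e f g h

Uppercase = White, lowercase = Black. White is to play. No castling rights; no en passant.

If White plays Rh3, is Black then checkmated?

no

After Rh3: black king on h2; in check: yes, from the white rook on h3.
Black has 2 legal replies: Kg2, Kg1.
In check but a legal move exists → not checkmate.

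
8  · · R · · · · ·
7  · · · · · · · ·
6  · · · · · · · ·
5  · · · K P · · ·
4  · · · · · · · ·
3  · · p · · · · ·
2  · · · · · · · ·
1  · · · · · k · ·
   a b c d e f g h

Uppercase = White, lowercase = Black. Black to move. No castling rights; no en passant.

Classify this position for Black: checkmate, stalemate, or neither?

Black to move; black king on f1.
In check: no.
Legal moves for Black: Kg2, Kf2, Ke2, Kg1, Ke1, c2.
Black has 6 legal moves and is not in check → neither.

neither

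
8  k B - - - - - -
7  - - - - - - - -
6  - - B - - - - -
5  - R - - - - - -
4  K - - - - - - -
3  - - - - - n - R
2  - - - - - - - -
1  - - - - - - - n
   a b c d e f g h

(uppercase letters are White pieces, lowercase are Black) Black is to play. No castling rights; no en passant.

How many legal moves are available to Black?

0

Black to move; king on a8.
In check: yes, from the white bishop on c6.
Legal moves: none.
Count: 0.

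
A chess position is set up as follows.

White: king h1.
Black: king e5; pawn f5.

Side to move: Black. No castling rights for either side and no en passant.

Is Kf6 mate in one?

no

After Kf6: white king on h1; in check: no.
White is not in check, so this cannot be checkmate.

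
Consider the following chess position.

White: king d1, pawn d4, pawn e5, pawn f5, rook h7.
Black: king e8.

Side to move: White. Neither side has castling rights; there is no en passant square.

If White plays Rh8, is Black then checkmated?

no

After Rh8: black king on e8; in check: yes, from the white rook on h8.
Black has 3 legal replies: Kf7, Ke7, Kd7.
In check but a legal move exists → not checkmate.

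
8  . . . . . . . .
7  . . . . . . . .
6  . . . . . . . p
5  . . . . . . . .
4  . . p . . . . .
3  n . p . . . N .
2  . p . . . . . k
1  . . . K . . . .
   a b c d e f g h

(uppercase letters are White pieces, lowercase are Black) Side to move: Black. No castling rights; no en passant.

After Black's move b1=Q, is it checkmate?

After b1=Q: white king on d1; in check: yes, from the black queen on b1.
White has 1 legal reply: Ke2.
In check but a legal move exists → not checkmate.

no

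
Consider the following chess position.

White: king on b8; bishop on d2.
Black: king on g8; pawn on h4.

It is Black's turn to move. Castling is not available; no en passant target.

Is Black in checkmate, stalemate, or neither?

Black to move; black king on g8.
In check: no.
Legal moves for Black: Kh8, Kf8, Kh7, Kg7, Kf7, h3.
Black has 6 legal moves and is not in check → neither.

neither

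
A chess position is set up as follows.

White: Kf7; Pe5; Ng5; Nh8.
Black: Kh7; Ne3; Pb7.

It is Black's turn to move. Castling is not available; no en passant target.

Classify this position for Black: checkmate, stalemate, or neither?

Black to move; black king on h7.
In check: yes, from the white knight on g5.
King squares — g6: attacked by Kf7; h6: available; g7: attacked by Kf7; g8: attacked by Kf7; h8: available.
Legal moves for Black: Kxh8, Kh6.
Black is in check but has 2 legal moves → neither.

neither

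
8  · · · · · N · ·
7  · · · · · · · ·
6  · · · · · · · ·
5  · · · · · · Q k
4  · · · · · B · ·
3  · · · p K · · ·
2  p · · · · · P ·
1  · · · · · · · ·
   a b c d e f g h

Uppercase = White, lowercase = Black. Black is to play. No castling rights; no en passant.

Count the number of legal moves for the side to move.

0

Black to move; king on h5.
In check: yes, from the white queen on g5.
Legal moves: none.
Count: 0.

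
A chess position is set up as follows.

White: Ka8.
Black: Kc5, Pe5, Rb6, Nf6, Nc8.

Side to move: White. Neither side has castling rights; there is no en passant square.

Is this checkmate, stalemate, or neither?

White to move; white king on a8.
In check: no.
King squares — a7: attacked by Nc8; b7: attacked by Rb6; b8: attacked by Rb6.
Legal moves for White: none.
Not in check and no legal moves → stalemate.

stalemate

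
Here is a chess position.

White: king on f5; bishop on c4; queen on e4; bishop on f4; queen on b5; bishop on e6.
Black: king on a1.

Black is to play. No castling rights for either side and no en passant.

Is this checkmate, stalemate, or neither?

stalemate

Black to move; black king on a1.
In check: no.
King squares — b1: attacked by Qe4; a2: attacked by Bc4; b2: attacked by Qb5.
Legal moves for Black: none.
Not in check and no legal moves → stalemate.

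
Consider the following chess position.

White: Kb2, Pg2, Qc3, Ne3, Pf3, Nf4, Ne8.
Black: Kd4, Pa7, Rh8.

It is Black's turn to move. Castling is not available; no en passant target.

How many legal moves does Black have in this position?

0

Black to move; king on d4.
In check: yes, from the white queen on c3.
Legal moves: none.
Count: 0.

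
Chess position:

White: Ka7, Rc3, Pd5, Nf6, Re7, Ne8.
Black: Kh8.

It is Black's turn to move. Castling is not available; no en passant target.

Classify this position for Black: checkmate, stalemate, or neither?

Black to move; black king on h8.
In check: no.
King squares — g7: attacked by Re7; h7: attacked by Nf6; g8: attacked by Nf6.
Legal moves for Black: none.
Not in check and no legal moves → stalemate.

stalemate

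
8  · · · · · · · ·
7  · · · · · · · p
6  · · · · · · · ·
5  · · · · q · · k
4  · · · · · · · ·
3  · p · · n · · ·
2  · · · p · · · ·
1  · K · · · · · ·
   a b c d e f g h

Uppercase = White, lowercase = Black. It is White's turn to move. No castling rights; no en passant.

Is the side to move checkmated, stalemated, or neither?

White to move; white king on b1.
In check: no.
King squares — a1: attacked by Qe5; c1: attacked by Pd2; a2: attacked by Pb3; b2: attacked by Qe5; c2: attacked by Pb3.
Legal moves for White: none.
Not in check and no legal moves → stalemate.

stalemate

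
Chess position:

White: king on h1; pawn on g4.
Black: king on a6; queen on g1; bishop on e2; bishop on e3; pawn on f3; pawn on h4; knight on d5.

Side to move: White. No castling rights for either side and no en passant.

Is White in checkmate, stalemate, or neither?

checkmate

White to move; white king on h1.
In check: yes, from the black queen on g1.
King squares — g1: attacked by Be3; g2: attacked by Qg1; h2: attacked by Qg1.
Legal moves for White: none.
In check with no legal moves → checkmate.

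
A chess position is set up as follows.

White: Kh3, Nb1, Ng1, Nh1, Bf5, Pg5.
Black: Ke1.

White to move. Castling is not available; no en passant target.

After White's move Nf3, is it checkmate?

no

After Nf3: black king on e1; in check: yes, from the white knight on f3.
Black has 3 legal replies: Ke2, Kf1, Kd1.
In check but a legal move exists → not checkmate.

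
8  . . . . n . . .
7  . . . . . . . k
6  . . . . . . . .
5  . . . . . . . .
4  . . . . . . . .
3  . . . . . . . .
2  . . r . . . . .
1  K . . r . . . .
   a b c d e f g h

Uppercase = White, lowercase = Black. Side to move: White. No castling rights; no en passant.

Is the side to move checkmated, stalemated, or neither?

checkmate

White to move; white king on a1.
In check: yes, from the black rook on d1.
King squares — b1: attacked by Rd1; a2: attacked by Rc2; b2: attacked by Rc2.
Legal moves for White: none.
In check with no legal moves → checkmate.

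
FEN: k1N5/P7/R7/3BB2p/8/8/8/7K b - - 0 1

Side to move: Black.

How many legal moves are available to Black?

0

Black to move; king on a8.
In check: yes, from the white bishop on d5.
Legal moves: none.
Count: 0.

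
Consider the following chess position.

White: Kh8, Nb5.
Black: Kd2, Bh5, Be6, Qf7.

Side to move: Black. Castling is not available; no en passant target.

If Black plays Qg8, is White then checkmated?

After Qg8: white king on h8; in check: yes, from the black queen on g8.
King squares — g7: attacked by Qg8; h7: attacked by Qg8; g8: attacked by Be6.
White has no legal moves → checkmate.

yes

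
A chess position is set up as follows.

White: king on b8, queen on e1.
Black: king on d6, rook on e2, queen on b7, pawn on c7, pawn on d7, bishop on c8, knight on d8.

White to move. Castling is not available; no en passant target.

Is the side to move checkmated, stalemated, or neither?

checkmate

White to move; white king on b8.
In check: yes, from the black queen on b7.
King squares — a7: attacked by Qb7; b7: attacked by Bc8; c7: attacked by Kd6; a8: attacked by Qb7; c8: attacked by Qb7.
Legal moves for White: none.
In check with no legal moves → checkmate.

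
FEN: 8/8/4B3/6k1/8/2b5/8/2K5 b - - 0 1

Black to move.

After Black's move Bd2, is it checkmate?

no

After Bd2: white king on c1; in check: yes, from the black bishop on d2.
White has 5 legal replies: Kxd2, Kc2, Kb2, Kd1, Kb1.
In check but a legal move exists → not checkmate.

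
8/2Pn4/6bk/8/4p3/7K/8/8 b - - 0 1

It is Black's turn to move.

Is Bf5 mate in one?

After Bf5: white king on h3; in check: yes, from the black bishop on f5.
White has 4 legal replies: Kh4, Kg3, Kh2, Kg2.
In check but a legal move exists → not checkmate.

no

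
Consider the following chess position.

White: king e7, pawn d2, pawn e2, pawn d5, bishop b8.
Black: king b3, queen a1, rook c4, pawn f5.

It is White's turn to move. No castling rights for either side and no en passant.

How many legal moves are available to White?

19

White to move; king on e7.
In check: no.
Legal moves: Bc7, Ba7, Bd6, Be5, Bf4, Bg3, Bh2, Kf8, Ke8, Kd8, Kf7, Kd7, Ke6, Kd6, d6, e3, d3, e4, d4.
Count: 19.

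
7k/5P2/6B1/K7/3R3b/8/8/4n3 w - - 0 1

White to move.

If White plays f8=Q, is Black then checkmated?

yes

After f8=Q: black king on h8; in check: yes, from the white queen on f8.
King squares — g7: attacked by Qf8; h7: attacked by Bg6; g8: attacked by Qf8.
Black has no legal moves → checkmate.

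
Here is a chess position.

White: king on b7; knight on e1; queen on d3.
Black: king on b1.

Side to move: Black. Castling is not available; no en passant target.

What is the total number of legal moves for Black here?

Black to move; king on b1.
In check: yes, from the white queen on d3.
Legal moves: Kb2, Ka2, Kc1, Ka1.
Count: 4.

4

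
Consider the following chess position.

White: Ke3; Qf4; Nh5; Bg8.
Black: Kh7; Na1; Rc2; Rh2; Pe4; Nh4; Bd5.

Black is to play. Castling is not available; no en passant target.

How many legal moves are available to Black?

Black to move; king on h7.
In check: yes, from the white bishop on g8.
Legal moves: Kh8, Kxg8, Kg6, Bxg8.
Count: 4.

4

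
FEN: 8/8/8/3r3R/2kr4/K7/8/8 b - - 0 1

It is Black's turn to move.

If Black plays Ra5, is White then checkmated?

After Ra5: white king on a3; in check: yes, from the black rook on a5.
White has 2 legal replies: Kb2, Rxa5.
In check but a legal move exists → not checkmate.

no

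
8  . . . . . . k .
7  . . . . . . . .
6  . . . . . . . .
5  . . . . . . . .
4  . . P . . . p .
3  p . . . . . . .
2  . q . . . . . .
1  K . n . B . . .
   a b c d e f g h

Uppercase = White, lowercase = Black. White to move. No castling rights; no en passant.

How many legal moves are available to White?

0

White to move; king on a1.
In check: yes, from the black queen on b2.
Legal moves: none.
Count: 0.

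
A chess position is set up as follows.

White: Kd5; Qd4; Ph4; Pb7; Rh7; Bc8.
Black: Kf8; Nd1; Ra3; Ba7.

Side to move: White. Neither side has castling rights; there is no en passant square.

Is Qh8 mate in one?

yes

After Qh8: black king on f8; in check: yes, from the white queen on h8.
King squares — e7: attacked by Rh7; f7: attacked by Rh7; g7: attacked by Rh7; e8: attacked by Qh8; g8: attacked by Qh8.
Black has no legal moves → checkmate.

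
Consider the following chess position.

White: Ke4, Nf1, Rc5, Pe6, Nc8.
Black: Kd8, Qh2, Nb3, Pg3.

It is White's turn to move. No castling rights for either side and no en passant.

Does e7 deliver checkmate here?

no

After e7: black king on d8; in check: yes, from the white pawn on e7.
Black has 2 legal replies: Ke8, Kd7.
In check but a legal move exists → not checkmate.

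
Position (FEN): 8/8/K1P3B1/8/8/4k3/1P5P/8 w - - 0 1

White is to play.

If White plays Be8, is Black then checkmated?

no

After Be8: black king on e3; in check: no.
Black is not in check, so this cannot be checkmate.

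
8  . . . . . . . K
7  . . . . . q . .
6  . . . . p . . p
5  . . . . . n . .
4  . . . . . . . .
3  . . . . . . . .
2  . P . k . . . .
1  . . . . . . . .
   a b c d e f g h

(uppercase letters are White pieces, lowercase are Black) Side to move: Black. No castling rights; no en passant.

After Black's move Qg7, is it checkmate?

yes

After Qg7: white king on h8; in check: yes, from the black queen on g7.
King squares — g7: attacked by Nf5; h7: attacked by Qg7; g8: attacked by Qg7.
White has no legal moves → checkmate.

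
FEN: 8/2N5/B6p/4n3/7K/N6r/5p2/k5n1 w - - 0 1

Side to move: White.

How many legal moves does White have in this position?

White to move; king on h4.
In check: yes, from the black rook on h3.
Legal moves: none.
Count: 0.

0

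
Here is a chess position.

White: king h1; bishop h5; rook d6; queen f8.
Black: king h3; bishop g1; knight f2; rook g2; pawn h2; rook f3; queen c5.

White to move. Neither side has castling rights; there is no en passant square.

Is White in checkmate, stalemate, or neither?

White to move; white king on h1.
In check: yes, from the black knight on f2.
King squares — g1: attacked by Rg2; g2: attacked by Kh3; h2: attacked by Bg1.
Legal moves for White: none.
In check with no legal moves → checkmate.

checkmate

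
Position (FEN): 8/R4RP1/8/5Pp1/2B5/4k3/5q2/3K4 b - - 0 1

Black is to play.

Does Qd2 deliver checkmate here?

yes

After Qd2: white king on d1; in check: yes, from the black queen on d2.
King squares — c1: attacked by Qd2; e1: attacked by Qd2; c2: attacked by Qd2; d2: attacked by Ke3; e2: attacked by Qd2.
White has no legal moves → checkmate.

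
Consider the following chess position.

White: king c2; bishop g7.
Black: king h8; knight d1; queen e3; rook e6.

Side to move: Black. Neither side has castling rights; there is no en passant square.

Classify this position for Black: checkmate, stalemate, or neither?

neither

Black to move; black king on h8.
In check: yes, from the white bishop on g7.
Legal moves for Black: Kg8, Kh7, Kxg7.
Black is in check but has 3 legal moves → neither.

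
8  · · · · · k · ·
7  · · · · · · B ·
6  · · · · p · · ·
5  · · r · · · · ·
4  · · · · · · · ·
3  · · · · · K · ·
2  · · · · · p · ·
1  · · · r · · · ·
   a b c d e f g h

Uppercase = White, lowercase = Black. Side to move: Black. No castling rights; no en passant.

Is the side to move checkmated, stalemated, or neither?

neither

Black to move; black king on f8.
In check: yes, from the white bishop on g7.
King squares — e7: available; f7: available; g7: available; e8: available; g8: available.
Legal moves for Black: Kg8, Ke8, Kxg7, Kf7, Ke7.
Black is in check but has 5 legal moves → neither.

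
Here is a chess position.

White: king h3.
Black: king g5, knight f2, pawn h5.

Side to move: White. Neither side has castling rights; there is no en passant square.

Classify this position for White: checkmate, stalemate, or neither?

neither

White to move; white king on h3.
In check: yes, from the black knight on f2.
Legal moves for White: Kg3, Kh2, Kg2.
White is in check but has 3 legal moves → neither.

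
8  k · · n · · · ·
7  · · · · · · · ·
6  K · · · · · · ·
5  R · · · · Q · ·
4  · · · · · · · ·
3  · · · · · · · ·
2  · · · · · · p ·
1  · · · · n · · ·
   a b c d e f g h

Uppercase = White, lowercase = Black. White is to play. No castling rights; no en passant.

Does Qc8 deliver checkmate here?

After Qc8: black king on a8; in check: yes, from the white queen on c8.
King squares — a7: attacked by Ka6; b7: attacked by Ka6; b8: attacked by Qc8.
Black has no legal moves → checkmate.

yes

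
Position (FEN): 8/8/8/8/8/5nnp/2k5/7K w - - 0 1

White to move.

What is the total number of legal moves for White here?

0

White to move; king on h1.
In check: yes, from the black knight on g3.
Legal moves: none.
Count: 0.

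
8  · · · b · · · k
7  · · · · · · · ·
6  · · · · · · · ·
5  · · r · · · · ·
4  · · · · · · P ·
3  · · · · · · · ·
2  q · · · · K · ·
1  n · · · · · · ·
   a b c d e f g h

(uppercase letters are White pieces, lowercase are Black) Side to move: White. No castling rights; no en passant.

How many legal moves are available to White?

White to move; king on f2.
In check: yes, from the black queen on a2.
Legal moves: Kg3, Kf3, Ke3, Kg1, Kf1, Ke1.
Count: 6.

6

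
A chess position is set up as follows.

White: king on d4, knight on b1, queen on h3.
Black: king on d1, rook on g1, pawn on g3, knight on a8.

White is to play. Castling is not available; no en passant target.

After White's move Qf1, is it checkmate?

no

After Qf1: black king on d1; in check: yes, from the white queen on f1.
Black has 2 legal replies: Kc2, Rxf1.
In check but a legal move exists → not checkmate.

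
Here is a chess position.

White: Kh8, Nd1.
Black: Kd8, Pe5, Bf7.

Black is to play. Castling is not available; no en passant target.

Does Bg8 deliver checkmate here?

no

After Bg8: white king on h8; in check: no.
White is not in check, so this cannot be checkmate.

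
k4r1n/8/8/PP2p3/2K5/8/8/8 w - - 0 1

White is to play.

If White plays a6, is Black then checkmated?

no

After a6: black king on a8; in check: no.
Black is not in check, so this cannot be checkmate.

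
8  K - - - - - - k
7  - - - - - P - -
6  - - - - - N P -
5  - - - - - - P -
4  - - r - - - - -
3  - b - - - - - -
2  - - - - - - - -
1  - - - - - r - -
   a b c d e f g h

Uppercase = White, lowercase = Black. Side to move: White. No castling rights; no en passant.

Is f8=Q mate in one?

yes

After f8=Q: black king on h8; in check: yes, from the white queen on f8.
King squares — g7: attacked by Qf8; h7: attacked by Nf6; g8: attacked by Nf6.
Black has no legal moves → checkmate.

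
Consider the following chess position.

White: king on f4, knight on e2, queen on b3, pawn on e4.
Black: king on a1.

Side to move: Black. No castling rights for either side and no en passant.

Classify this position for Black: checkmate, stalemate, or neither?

Black to move; black king on a1.
In check: no.
King squares — b1: attacked by Qb3; a2: attacked by Qb3; b2: attacked by Qb3.
Legal moves for Black: none.
Not in check and no legal moves → stalemate.

stalemate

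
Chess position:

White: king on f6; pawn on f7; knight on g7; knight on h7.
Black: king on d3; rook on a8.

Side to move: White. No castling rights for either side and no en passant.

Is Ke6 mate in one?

no

After Ke6: black king on d3; in check: no.
Black is not in check, so this cannot be checkmate.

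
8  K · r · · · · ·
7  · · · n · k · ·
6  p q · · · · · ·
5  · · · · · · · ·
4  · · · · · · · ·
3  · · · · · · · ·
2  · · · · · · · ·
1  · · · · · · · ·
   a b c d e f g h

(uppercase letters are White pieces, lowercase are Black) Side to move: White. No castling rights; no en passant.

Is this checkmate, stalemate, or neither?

checkmate

White to move; white king on a8.
In check: yes, from the black rook on c8.
King squares — a7: attacked by Qb6; b7: attacked by Qb6; b8: attacked by Qb6.
Legal moves for White: none.
In check with no legal moves → checkmate.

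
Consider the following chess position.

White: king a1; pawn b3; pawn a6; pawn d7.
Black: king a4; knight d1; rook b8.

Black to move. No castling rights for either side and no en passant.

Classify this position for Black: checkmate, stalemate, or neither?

Black to move; black king on a4.
In check: yes, from the white pawn on b3.
Legal moves for Black: Kb5, Ka5, Kb4, Kxb3, Ka3, Rxb3.
Black is in check but has 6 legal moves → neither.

neither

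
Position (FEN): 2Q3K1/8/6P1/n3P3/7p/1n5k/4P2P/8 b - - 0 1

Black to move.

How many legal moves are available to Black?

Black to move; king on h3.
In check: yes, from the white queen on c8.
Legal moves: Kxh2, Kg2.
Count: 2.

2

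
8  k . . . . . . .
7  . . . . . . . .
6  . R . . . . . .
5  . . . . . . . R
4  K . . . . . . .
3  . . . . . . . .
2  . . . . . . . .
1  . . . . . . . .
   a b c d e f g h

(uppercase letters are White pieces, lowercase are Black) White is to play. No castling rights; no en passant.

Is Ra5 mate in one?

yes

After Ra5: black king on a8; in check: yes, from the white rook on a5.
King squares — a7: attacked by Ra5; b7: attacked by Rb6; b8: attacked by Rb6.
Black has no legal moves → checkmate.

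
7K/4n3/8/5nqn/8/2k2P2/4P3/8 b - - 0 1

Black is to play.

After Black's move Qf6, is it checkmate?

After Qf6: white king on h8; in check: yes, from the black queen on f6.
White has 1 legal reply: Kh7.
In check but a legal move exists → not checkmate.

no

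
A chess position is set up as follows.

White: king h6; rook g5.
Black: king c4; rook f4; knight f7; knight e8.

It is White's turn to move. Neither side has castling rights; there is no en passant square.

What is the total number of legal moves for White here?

3

White to move; king on h6.
In check: yes, from the black knight on f7.
Legal moves: Kh7, Kg6, Kh5.
Count: 3.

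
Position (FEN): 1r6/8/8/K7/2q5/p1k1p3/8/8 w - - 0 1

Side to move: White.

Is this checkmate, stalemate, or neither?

stalemate

White to move; white king on a5.
In check: no.
King squares — a4: attacked by Qc4; b4: attacked by Kc3; b5: attacked by Qc4; a6: attacked by Qc4; b6: attacked by Rb8.
Legal moves for White: none.
Not in check and no legal moves → stalemate.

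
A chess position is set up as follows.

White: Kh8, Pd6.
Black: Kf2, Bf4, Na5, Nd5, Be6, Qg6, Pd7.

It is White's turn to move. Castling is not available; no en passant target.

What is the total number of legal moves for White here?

0

White to move; king on h8.
In check: no.
Legal moves: none.
Count: 0.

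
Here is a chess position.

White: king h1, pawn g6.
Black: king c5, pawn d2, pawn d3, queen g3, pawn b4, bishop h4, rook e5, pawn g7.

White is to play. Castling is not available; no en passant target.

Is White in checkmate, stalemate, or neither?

stalemate

White to move; white king on h1.
In check: no.
King squares — g1: attacked by Qg3; g2: attacked by Qg3; h2: attacked by Qg3.
Legal moves for White: none.
Not in check and no legal moves → stalemate.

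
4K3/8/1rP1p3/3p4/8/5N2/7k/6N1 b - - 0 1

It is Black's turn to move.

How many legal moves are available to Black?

3

Black to move; king on h2.
In check: yes, from the white knight on f3.
Legal moves: Kg3, Kg2, Kh1.
Count: 3.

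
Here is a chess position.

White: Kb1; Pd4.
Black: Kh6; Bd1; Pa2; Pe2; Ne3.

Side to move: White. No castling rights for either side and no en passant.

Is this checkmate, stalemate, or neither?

White to move; white king on b1.
In check: yes, from the black pawn on a2.
Legal moves for White: Kb2, Kxa2, Kc1, Ka1.
White is in check but has 4 legal moves → neither.

neither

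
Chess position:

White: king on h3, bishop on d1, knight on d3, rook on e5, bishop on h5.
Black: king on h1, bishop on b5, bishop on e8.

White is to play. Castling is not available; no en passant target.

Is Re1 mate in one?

After Re1: black king on h1; in check: yes, from the white rook on e1.
King squares — g1: attacked by Re1; g2: attacked by Kh3; h2: attacked by Kh3.
Black has no legal moves → checkmate.

yes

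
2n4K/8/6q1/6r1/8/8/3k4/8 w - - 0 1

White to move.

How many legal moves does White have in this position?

0

White to move; king on h8.
In check: no.
Legal moves: none.
Count: 0.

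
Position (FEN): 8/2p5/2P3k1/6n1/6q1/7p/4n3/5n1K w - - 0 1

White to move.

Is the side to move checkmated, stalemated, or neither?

stalemate

White to move; white king on h1.
In check: no.
King squares — g1: attacked by Ne2; g2: attacked by Ph3; h2: attacked by Nf1.
Legal moves for White: none.
Not in check and no legal moves → stalemate.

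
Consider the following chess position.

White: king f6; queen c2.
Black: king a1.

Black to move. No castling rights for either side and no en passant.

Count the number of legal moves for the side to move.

Black to move; king on a1.
In check: no.
Legal moves: none.
Count: 0.

0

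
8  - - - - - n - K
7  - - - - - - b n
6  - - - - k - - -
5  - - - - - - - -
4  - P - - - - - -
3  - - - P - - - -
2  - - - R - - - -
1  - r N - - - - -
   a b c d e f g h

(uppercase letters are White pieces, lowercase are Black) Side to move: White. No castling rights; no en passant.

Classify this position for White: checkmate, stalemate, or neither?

neither

White to move; white king on h8.
In check: yes, from the black bishop on g7.
Legal moves for White: Kg8, Kxg7.
White is in check but has 2 legal moves → neither.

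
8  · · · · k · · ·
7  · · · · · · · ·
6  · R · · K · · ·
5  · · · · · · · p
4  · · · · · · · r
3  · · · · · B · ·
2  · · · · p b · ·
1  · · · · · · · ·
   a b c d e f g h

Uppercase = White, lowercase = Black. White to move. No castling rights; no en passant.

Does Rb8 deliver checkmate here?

After Rb8: black king on e8; in check: yes, from the white rook on b8.
King squares — d7: attacked by Ke6; e7: attacked by Ke6; f7: attacked by Ke6; d8: attacked by Rb8; f8: attacked by Rb8.
Black has no legal moves → checkmate.

yes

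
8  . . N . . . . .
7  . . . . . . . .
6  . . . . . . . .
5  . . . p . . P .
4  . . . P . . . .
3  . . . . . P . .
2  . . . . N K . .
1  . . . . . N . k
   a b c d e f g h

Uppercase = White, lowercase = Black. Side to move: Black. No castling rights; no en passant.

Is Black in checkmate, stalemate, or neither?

stalemate

Black to move; black king on h1.
In check: no.
King squares — g1: attacked by Ne2; g2: attacked by Kf2; h2: attacked by Nf1.
Legal moves for Black: none.
Not in check and no legal moves → stalemate.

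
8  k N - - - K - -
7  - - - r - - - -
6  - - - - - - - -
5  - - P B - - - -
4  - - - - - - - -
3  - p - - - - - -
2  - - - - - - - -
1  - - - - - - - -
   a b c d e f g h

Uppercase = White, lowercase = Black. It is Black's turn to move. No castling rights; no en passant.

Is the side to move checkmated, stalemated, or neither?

neither

Black to move; black king on a8.
In check: yes, from the white bishop on d5.
Legal moves for Black: Kxb8, Ka7, Rb7, Rxd5.
Black is in check but has 4 legal moves → neither.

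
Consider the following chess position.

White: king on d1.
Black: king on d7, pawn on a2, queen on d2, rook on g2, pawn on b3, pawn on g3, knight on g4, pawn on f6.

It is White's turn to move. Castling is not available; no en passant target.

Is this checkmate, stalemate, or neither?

checkmate

White to move; white king on d1.
In check: yes, from the black queen on d2.
King squares — c1: attacked by Qd2; e1: attacked by Qd2; c2: attacked by Qd2; d2: attacked by Rg2; e2: attacked by Qd2.
Legal moves for White: none.
In check with no legal moves → checkmate.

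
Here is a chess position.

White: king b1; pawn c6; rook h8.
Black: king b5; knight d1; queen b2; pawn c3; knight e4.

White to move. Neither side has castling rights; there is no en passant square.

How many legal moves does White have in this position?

0

White to move; king on b1.
In check: yes, from the black queen on b2.
Legal moves: none.
Count: 0.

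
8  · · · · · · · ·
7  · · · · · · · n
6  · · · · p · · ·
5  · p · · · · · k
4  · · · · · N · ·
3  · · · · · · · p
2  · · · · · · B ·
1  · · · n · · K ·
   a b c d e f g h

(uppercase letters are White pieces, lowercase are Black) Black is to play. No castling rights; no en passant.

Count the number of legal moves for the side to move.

4

Black to move; king on h5.
In check: yes, from the white knight on f4.
Legal moves: Kh6, Kg5, Kh4, Kg4.
Count: 4.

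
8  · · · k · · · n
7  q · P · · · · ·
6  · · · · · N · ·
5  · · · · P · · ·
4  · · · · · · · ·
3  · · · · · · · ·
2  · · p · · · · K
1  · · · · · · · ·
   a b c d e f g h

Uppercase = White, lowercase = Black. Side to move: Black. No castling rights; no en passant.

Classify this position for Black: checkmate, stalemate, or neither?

Black to move; black king on d8.
In check: yes, from the white pawn on c7.
King squares — c7: available; d7: attacked by Nf6; e7: available; c8: available; e8: attacked by Nf6.
Legal moves for Black: Kc8, Ke7, Kxc7, Qxc7.
Black is in check but has 4 legal moves → neither.

neither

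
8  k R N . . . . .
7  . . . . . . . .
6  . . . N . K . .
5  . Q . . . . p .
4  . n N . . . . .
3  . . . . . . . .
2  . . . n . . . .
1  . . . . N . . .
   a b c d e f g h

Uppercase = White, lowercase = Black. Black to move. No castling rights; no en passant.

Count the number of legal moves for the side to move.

0

Black to move; king on a8.
In check: yes, from the white rook on b8.
Legal moves: none.
Count: 0.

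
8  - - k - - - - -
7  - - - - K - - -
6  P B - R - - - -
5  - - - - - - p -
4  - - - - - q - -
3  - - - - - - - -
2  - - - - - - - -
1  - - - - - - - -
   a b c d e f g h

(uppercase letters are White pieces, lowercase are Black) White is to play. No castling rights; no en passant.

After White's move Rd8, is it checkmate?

yes

After Rd8: black king on c8; in check: yes, from the white rook on d8.
King squares — b7: attacked by Pa6; c7: attacked by Bb6; d7: attacked by Ke7; b8: attacked by Rd8; d8: attacked by Bb6.
Black has no legal moves → checkmate.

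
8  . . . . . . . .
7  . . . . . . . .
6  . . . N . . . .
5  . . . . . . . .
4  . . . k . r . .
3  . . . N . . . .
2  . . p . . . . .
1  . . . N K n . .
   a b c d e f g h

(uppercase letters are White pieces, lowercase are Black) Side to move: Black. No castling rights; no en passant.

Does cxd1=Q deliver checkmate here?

no

After cxd1=Q: white king on e1; in check: yes, from the black queen on d1.
White has 1 legal reply: Kxd1.
In check but a legal move exists → not checkmate.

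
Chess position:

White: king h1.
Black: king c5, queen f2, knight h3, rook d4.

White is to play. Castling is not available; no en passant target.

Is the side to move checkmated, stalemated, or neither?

White to move; white king on h1.
In check: no.
King squares — g1: attacked by Qf2; g2: attacked by Qf2; h2: attacked by Qf2.
Legal moves for White: none.
Not in check and no legal moves → stalemate.

stalemate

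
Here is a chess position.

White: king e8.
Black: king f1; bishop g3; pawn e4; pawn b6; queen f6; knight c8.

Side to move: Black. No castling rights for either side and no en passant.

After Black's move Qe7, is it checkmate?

yes

After Qe7: white king on e8; in check: yes, from the black queen on e7.
King squares — d7: attacked by Qe7; e7: attacked by Nc8; f7: attacked by Qe7; d8: attacked by Qe7; f8: attacked by Qe7.
White has no legal moves → checkmate.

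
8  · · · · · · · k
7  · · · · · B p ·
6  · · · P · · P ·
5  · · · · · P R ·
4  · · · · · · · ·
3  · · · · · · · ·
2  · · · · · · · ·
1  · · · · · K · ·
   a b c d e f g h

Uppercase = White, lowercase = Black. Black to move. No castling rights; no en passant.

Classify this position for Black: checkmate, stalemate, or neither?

stalemate

Black to move; black king on h8.
In check: no.
King squares — g7: own pawn; h7: attacked by Pg6; g8: attacked by Bf7.
Legal moves for Black: none.
Not in check and no legal moves → stalemate.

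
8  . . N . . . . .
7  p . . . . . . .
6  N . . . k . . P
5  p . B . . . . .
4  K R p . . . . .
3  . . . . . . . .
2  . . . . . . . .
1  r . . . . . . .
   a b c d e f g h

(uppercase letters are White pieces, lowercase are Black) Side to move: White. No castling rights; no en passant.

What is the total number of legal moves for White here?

White to move; king on a4.
In check: yes, from the black rook on a1.
Legal moves: Kb5.
Count: 1.

1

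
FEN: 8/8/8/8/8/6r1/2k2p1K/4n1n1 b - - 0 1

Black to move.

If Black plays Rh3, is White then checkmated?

After Rh3: white king on h2; in check: yes, from the black rook on h3.
King squares — g1: attacked by Pf2; h1: attacked by Rh3; g2: attacked by Ne1; g3: attacked by Rh3; h3: attacked by Ng1.
White has no legal moves → checkmate.

yes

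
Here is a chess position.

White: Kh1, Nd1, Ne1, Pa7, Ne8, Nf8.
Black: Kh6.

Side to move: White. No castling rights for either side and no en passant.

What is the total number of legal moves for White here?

23

White to move; king on h1.
In check: no.
Legal moves: Nh7, Nd7, Ng6, Ne6, Ng7, Nc7, Nf6, Nd6, Kh2, Kg2, Kg1, Nf3, Nd3, Ng2, Nc2, Ne3, Nc3, Nf2, Nb2, a8=Q, a8=R, a8=B, a8=N.
Count: 23.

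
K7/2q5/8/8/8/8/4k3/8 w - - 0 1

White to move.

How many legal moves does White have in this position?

White to move; king on a8.
In check: no.
Legal moves: none.
Count: 0.

0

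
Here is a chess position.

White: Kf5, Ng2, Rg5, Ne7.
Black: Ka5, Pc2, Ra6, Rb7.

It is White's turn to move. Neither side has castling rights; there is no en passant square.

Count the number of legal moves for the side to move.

19

White to move; king on f5.
In check: no.
Legal moves: Ng8, Nc8, Ng6, Nc6+, Nd5, Rg8, Rg7, Rg6, Rh5, Rg4, Rg3, Ke5, Kg4+, Kf4+, Ke4+, Nh4, Nf4, Ne3, Ne1.
Count: 19.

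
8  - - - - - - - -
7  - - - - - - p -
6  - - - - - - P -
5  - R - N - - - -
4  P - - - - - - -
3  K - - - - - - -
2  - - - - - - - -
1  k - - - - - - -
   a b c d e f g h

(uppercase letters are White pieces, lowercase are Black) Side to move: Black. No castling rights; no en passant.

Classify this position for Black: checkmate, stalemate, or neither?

stalemate

Black to move; black king on a1.
In check: no.
King squares — b1: attacked by Rb5; a2: attacked by Ka3; b2: attacked by Ka3.
Legal moves for Black: none.
Not in check and no legal moves → stalemate.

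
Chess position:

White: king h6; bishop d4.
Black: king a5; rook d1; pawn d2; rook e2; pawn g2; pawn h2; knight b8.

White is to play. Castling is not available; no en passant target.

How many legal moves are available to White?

18

White to move; king on h6.
In check: no.
Legal moves: Kh7, Kg7, Kg6, Kh5, Kg5, Bh8, Bg7, Ba7, Bf6, Bb6+, Be5, Bc5, Be3, Bc3+, Bf2, Bb2, Bg1, Ba1.
Count: 18.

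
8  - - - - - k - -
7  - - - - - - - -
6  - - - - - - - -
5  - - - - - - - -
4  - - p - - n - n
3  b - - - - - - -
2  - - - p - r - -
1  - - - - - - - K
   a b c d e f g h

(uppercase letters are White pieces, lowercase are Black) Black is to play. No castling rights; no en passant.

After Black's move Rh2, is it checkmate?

After Rh2: white king on h1; in check: yes, from the black rook on h2.
White has 2 legal replies: Kxh2, Kg1.
In check but a legal move exists → not checkmate.

no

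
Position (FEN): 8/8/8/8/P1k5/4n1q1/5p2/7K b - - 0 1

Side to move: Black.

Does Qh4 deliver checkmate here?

yes

After Qh4: white king on h1; in check: yes, from the black queen on h4.
King squares — g1: attacked by Pf2; g2: attacked by Ne3; h2: attacked by Qh4.
White has no legal moves → checkmate.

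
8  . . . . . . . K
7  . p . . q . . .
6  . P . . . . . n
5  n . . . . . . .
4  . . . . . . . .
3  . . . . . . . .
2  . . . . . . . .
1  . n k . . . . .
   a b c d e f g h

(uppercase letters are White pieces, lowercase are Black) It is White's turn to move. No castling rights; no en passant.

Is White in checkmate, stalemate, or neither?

stalemate

White to move; white king on h8.
In check: no.
King squares — g7: attacked by Qe7; h7: attacked by Qe7; g8: attacked by Nh6.
Legal moves for White: none.
Not in check and no legal moves → stalemate.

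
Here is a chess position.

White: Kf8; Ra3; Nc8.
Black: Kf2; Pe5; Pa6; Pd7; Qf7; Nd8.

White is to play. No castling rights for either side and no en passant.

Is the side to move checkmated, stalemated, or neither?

White to move; white king on f8.
In check: yes, from the black queen on f7.
King squares — e7: attacked by Qf7; f7: attacked by Nd8; g7: attacked by Qf7; e8: attacked by Qf7; g8: attacked by Qf7.
Legal moves for White: none.
In check with no legal moves → checkmate.

checkmate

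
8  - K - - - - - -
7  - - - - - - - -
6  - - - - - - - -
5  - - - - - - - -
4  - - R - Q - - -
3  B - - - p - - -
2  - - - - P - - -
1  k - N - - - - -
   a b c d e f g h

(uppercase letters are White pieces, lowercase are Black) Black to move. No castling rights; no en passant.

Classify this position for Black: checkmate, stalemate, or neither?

Black to move; black king on a1.
In check: no.
King squares — b1: attacked by Qe4; a2: attacked by Nc1; b2: attacked by Ba3.
Legal moves for Black: none.
Not in check and no legal moves → stalemate.

stalemate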